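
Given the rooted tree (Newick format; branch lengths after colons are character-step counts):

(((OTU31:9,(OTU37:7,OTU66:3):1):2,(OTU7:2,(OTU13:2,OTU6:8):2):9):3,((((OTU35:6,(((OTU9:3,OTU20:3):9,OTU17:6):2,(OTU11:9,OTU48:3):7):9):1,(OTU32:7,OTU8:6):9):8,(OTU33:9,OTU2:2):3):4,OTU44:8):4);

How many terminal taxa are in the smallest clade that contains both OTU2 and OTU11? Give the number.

The MRCA of OTU2 and OTU11 is the node subtending (((OTU35,(((OTU9,OTU20),OTU17),(OTU11,OTU48))),(OTU32,OTU8)),(OTU33,OTU2)).
That clade contains 10 terminal taxa: OTU11, OTU17, OTU2, OTU20, OTU32, OTU33, OTU35, OTU48, OTU8, OTU9.

10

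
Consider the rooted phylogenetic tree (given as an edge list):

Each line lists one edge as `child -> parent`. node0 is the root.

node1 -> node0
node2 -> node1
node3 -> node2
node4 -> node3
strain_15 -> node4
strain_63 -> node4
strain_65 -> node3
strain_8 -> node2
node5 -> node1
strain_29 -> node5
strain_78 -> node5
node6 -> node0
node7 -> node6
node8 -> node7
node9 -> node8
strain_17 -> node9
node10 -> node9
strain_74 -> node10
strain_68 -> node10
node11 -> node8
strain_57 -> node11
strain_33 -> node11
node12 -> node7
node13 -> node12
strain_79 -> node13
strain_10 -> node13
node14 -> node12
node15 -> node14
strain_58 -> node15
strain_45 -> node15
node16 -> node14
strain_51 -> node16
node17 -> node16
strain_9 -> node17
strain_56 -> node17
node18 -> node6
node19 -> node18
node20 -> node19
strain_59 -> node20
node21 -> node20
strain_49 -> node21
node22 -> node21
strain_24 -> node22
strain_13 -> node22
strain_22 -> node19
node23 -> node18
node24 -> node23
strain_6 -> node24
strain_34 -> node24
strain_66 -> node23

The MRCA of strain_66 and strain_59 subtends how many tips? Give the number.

8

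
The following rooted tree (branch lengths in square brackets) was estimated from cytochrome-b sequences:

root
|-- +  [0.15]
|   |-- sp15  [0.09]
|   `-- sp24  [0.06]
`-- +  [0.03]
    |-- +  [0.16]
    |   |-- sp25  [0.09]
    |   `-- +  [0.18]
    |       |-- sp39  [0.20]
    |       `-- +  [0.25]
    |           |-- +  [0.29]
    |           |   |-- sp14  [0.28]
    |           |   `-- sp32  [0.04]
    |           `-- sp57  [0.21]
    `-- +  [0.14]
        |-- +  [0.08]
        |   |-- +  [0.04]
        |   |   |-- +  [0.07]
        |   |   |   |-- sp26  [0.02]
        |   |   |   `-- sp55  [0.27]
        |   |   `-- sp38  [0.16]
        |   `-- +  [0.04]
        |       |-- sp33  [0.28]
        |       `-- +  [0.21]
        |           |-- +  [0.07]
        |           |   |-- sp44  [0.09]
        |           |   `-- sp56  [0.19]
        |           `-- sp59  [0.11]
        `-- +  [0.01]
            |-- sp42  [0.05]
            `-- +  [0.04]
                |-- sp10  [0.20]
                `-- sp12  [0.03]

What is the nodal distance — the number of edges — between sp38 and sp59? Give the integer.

5

The MRCA of sp38 and sp59 is the node subtending (((sp26,sp55),sp38),(sp33,((sp44,sp56),sp59))).
From sp38 up to that node: 2 branches. From sp59 up to the same node: 3 branches. Total: 2 + 3 = 5.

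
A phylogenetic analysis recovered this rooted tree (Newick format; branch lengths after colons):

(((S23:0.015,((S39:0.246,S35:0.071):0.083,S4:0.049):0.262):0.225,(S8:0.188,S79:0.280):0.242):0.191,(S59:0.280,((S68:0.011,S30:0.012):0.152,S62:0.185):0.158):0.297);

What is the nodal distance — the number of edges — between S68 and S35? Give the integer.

9

The MRCA of S68 and S35 is the root of the tree.
From S68 up to that node: 4 branches. From S35 up to the same node: 5 branches. Total: 4 + 5 = 9.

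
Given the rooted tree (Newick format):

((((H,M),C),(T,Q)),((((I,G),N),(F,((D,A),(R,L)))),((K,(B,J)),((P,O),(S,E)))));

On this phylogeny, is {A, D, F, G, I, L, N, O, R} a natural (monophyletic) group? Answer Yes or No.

No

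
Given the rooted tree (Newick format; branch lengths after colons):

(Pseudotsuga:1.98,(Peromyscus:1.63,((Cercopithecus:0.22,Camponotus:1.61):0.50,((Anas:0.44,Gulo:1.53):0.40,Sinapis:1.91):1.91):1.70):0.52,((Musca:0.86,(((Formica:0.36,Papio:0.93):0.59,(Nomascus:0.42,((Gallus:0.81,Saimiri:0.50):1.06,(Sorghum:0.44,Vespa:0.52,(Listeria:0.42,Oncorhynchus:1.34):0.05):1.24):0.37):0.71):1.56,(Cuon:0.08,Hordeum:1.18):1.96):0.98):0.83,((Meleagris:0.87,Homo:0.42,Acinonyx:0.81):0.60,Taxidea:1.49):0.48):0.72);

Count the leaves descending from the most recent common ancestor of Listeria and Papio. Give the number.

9

The MRCA of Listeria and Papio is the node subtending ((Formica,Papio),(Nomascus,((Gallus,Saimiri),(Sorghum,Vespa,(Listeria,Oncorhynchus))))).
That clade contains 9 terminal taxa: Formica, Gallus, Listeria, Nomascus, Oncorhynchus, Papio, Saimiri, Sorghum, Vespa.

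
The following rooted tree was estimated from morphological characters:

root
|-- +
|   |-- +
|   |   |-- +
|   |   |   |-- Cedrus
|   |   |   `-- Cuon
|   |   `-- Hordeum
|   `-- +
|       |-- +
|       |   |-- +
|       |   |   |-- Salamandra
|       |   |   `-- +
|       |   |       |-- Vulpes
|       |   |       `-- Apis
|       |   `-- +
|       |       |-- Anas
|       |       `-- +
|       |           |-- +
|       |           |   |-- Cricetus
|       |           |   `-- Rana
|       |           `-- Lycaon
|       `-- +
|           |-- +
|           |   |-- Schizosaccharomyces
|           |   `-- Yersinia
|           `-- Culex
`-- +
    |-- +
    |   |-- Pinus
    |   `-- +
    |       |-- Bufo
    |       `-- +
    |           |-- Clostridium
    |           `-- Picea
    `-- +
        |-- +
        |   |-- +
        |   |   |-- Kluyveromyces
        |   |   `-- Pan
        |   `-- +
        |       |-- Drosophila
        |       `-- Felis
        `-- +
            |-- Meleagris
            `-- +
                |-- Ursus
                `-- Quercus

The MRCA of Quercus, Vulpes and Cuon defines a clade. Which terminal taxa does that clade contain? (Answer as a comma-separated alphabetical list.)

Tracing Quercus: it sits inside (Ursus,Quercus).
Tracing Vulpes: it sits inside (Vulpes,Apis).
Tracing Cuon: it sits inside (Cedrus,Cuon).
The smallest clade enclosing all 3 is the whole tree (their MRCA is the root), so the answer is all 24 tips in alphabetical order.

Anas, Apis, Bufo, Cedrus, Clostridium, Cricetus, Culex, Cuon, Drosophila, Felis, Hordeum, Kluyveromyces, Lycaon, Meleagris, Pan, Picea, Pinus, Quercus, Rana, Salamandra, Schizosaccharomyces, Ursus, Vulpes, Yersinia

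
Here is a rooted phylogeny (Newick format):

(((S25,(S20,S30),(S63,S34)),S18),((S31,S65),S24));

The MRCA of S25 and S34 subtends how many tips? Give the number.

The MRCA of S25 and S34 is the node subtending (S25,(S20,S30),(S63,S34)).
That clade contains 5 terminal taxa: S20, S25, S30, S34, S63.

5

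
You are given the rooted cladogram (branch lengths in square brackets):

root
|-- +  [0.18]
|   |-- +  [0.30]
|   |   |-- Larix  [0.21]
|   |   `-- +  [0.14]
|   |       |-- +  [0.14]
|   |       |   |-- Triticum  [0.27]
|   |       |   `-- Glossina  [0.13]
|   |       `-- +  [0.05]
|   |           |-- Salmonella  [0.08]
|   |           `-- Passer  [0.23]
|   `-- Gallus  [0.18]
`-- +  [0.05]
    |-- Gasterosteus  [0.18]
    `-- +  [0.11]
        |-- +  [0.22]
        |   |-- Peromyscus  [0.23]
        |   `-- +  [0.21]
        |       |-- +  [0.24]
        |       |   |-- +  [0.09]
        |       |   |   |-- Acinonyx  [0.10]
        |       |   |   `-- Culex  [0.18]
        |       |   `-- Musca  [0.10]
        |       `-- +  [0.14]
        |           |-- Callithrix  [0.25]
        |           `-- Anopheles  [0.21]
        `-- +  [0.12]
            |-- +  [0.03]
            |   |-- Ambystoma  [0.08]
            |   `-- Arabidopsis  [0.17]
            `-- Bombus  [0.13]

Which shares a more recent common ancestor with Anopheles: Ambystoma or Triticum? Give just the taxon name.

The MRCA of Anopheles and Ambystoma subtends ((Peromyscus,(((Acinonyx,Culex),Musca),(Callithrix,Anopheles))),((Ambystoma,Arabidopsis),Bombus)) (9 taxa).
The MRCA of Anopheles and Triticum is the root, subtending the entire tree (16 taxa).
The first is nested inside the second, so Anopheles shares a more recent common ancestor with Ambystoma.

Ambystoma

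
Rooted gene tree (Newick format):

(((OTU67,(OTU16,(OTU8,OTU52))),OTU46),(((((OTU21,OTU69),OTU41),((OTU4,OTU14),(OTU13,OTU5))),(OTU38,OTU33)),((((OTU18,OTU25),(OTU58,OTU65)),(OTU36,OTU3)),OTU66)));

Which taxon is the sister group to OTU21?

OTU69

OTU21 attaches to the tree at the node subtending (OTU21,OTU69).
The other lineage descending from that same node — the sister group — is the single tip OTU69.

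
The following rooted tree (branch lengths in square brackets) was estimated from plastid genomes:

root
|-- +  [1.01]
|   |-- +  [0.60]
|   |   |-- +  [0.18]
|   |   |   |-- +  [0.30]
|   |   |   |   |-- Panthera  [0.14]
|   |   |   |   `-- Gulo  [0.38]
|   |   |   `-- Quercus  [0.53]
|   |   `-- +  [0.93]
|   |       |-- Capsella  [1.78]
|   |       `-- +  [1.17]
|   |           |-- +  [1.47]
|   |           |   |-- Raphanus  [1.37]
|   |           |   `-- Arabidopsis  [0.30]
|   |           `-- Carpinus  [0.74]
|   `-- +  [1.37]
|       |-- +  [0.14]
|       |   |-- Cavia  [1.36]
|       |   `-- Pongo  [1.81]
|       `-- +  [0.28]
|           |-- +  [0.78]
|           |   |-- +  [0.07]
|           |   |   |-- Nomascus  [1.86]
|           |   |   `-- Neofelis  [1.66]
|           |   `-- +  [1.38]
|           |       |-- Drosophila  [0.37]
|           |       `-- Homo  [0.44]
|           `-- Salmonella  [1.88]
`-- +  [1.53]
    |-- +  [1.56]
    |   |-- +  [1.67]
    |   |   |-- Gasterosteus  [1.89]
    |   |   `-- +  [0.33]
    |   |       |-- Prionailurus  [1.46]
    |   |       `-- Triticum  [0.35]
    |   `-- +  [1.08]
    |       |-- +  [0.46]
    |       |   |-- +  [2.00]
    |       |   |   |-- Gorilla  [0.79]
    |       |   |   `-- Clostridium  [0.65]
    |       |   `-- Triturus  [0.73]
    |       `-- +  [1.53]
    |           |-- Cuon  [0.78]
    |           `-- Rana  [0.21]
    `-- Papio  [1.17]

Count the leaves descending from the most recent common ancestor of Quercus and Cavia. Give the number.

14

The MRCA of Quercus and Cavia is the node subtending ((((Panthera,Gulo),Quercus),(Capsella,((Raphanus,Arabidopsis),Carpinus))),((Cavia,Pongo),(((Nomascus,Neofelis),(Drosophila,Homo)),Salmonella))).
That clade contains 14 terminal taxa: Arabidopsis, Capsella, Carpinus, Cavia, Drosophila, Gulo, Homo, Neofelis, Nomascus, Panthera, Pongo, Quercus, Raphanus, Salmonella.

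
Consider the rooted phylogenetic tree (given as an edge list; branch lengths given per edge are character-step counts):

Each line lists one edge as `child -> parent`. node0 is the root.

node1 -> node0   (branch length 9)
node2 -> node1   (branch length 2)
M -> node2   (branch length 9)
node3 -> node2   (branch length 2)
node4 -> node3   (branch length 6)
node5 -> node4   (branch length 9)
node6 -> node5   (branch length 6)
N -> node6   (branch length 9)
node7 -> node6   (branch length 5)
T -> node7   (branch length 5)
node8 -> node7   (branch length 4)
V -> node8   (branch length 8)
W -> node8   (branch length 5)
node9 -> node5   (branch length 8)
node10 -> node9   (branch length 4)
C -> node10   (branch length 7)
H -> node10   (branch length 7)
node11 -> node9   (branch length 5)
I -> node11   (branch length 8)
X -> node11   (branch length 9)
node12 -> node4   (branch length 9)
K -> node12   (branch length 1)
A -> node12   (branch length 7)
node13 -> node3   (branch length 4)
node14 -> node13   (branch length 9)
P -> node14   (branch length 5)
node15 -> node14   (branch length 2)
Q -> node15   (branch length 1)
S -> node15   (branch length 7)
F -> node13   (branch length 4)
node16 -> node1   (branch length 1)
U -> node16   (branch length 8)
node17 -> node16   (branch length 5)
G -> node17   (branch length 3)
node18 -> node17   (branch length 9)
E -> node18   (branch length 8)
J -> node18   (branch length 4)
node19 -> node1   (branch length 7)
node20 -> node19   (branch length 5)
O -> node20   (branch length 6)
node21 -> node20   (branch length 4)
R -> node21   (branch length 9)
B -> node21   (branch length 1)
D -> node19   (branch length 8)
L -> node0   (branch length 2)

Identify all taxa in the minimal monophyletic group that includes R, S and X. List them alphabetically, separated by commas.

Tracing R: it sits inside (R,B).
Tracing S: it sits inside (Q,S).
Tracing X: it sits inside (I,X).
The smallest clade enclosing all 3 is ((M,((((N,(T,(V,W))),((C,H),(I,X))),(K,A)),((P,(Q,S)),F))),(U,(G,(E,J))),((O,(R,B)),D)); the answer is its 23 terminal taxa in alphabetical order.

A, B, C, D, E, F, G, H, I, J, K, M, N, O, P, Q, R, S, T, U, V, W, X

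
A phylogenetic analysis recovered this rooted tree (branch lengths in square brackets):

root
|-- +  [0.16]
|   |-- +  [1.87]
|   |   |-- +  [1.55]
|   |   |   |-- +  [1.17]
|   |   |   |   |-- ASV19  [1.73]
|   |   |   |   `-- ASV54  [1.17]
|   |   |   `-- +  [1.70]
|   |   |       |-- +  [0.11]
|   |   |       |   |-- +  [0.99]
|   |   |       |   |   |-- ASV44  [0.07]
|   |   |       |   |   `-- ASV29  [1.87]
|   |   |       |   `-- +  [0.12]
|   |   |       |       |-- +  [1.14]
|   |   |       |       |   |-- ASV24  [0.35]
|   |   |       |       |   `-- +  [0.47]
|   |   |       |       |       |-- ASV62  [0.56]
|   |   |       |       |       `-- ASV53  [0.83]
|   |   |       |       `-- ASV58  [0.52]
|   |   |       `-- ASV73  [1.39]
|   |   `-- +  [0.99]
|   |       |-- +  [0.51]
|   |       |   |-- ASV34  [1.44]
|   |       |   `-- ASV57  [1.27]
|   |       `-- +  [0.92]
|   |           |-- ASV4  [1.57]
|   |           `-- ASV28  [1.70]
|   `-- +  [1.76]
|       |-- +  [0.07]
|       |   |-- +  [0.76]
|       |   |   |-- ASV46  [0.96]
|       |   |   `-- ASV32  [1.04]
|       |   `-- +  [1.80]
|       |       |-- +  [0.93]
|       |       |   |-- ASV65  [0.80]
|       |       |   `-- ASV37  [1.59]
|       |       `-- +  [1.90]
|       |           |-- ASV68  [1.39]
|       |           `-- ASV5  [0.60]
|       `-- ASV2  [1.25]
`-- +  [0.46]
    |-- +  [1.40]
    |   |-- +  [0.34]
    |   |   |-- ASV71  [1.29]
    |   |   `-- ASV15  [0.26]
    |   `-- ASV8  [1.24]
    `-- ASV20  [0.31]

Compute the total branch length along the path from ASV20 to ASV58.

6.80

The path runs ASV20 → … → MRCA → … → ASV58; the MRCA is the root of the tree.
Branch lengths along that path: 0.31 + 0.46 + 0.16 + 1.87 + 1.55 + 1.70 + 0.11 + 0.12 + 0.52 = 6.80.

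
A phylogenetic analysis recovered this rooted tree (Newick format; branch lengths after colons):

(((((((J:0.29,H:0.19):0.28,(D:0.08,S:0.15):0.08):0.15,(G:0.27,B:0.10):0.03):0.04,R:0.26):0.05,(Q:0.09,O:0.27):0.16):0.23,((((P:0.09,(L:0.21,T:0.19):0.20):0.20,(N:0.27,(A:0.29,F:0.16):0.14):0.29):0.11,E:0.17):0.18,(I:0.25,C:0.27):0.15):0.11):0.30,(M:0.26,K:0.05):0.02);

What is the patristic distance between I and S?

The path runs I → … → MRCA → … → S; the MRCA is the node subtending ((((((J,H),(D,S)),(G,B)),R),(Q,O)),((((P,(L,T)),(N,(A,F))),E),(I,C))).
Branch lengths along that path: 0.25 + 0.15 + 0.11 + 0.23 + 0.05 + 0.04 + 0.15 + 0.08 + 0.15 = 1.21.

1.21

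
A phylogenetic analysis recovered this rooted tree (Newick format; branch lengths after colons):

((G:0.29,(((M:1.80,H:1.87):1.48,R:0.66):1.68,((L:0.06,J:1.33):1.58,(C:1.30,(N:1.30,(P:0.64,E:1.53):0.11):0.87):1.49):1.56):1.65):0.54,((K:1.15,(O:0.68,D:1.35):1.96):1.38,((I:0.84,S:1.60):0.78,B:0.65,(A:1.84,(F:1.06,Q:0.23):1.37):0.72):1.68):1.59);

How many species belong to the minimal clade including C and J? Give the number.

The MRCA of C and J is the node subtending ((L,J),(C,(N,(P,E)))).
That clade contains 6 terminal taxa: C, E, J, L, N, P.

6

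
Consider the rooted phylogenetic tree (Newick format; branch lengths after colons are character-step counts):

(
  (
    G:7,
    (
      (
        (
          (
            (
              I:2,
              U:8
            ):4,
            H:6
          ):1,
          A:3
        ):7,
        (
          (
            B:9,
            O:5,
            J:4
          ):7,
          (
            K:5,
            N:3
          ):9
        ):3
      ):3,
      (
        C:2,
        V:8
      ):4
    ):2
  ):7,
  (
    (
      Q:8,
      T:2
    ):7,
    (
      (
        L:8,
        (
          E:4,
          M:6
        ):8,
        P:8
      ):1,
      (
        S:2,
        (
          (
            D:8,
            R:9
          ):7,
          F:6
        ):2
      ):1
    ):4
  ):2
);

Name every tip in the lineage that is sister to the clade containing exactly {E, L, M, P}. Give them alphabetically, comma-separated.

The clade containing exactly {E, L, M, P} attaches to the tree at the node subtending ((L,(E,M),P),(S,((D,R),F))).
The other lineage descending from that same node — the sister group — is (S,((D,R),F)); its 4 tips in alphabetical order are the answer.

D, F, R, S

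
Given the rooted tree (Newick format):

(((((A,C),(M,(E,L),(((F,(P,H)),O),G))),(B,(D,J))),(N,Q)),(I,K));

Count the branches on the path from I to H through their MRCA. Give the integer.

The MRCA of I and H is the root of the tree.
From I up to that node: 2 branches. From H up to the same node: 9 branches. Total: 2 + 9 = 11.

11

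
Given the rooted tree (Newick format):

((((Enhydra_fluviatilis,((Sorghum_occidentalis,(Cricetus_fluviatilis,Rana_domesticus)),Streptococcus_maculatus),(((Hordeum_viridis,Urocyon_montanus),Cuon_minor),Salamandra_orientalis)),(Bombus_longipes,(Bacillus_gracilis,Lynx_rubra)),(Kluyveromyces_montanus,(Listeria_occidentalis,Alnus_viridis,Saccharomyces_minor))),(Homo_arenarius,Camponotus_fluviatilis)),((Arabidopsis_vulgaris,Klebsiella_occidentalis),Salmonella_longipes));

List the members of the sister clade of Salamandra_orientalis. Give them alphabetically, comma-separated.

Salamandra_orientalis attaches to the tree at the node subtending (((Hordeum_viridis,Urocyon_montanus),Cuon_minor),Salamandra_orientalis).
The other lineage descending from that same node — the sister group — is ((Hordeum_viridis,Urocyon_montanus),Cuon_minor); its 3 tips in alphabetical order are the answer.

Cuon_minor, Hordeum_viridis, Urocyon_montanus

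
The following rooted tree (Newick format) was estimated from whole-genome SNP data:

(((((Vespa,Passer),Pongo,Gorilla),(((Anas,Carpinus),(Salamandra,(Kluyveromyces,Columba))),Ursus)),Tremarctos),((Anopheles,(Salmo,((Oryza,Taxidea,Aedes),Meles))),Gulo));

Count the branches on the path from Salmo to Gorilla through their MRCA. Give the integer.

The MRCA of Salmo and Gorilla is the root of the tree.
From Salmo up to that node: 4 branches. From Gorilla up to the same node: 4 branches. Total: 4 + 4 = 8.

8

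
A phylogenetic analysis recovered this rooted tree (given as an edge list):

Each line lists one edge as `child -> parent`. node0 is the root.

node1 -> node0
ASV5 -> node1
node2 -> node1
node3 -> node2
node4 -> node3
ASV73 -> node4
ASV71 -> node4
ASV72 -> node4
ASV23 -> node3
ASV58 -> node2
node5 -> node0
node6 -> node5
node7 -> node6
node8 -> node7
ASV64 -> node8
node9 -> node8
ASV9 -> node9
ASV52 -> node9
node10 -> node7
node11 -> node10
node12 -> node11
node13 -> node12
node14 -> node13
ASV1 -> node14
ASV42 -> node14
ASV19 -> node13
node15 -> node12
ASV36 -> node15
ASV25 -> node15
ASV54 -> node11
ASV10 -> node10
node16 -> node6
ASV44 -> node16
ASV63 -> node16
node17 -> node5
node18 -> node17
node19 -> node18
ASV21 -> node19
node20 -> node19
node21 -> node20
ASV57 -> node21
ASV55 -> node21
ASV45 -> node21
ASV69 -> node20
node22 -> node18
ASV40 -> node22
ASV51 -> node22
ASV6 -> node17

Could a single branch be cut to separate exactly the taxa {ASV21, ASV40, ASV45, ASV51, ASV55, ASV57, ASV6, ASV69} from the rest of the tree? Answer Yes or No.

Yes

The most recent common ancestor of these taxa subtends (((ASV21,((ASV57,ASV55,ASV45),ASV69)),(ASV40,ASV51)),ASV6).
That clade has exactly 8 tips — every listed taxon and nothing else — so the group is monophyletic.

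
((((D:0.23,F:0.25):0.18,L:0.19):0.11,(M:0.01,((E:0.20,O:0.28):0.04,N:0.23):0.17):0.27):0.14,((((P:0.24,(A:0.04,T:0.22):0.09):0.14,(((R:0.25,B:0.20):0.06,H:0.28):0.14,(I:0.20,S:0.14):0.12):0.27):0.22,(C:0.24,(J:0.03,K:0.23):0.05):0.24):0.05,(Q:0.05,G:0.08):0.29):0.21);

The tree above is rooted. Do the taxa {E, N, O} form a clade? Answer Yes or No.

Yes

The most recent common ancestor of these taxa subtends ((E,O),N).
That clade has exactly 3 tips — every listed taxon and nothing else — so the group is monophyletic.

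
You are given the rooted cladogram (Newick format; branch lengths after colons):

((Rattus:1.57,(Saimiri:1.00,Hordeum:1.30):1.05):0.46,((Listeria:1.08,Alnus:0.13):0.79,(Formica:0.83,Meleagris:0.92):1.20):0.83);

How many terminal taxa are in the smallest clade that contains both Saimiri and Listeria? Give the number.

7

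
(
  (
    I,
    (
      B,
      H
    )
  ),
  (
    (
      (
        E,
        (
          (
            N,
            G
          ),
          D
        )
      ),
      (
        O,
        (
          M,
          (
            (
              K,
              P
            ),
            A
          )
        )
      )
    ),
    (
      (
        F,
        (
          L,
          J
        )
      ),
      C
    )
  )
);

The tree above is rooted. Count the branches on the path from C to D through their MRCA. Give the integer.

The MRCA of C and D is the node subtending (((E,((N,G),D)),(O,(M,((K,P),A)))),((F,(L,J)),C)).
From C up to that node: 2 branches. From D up to the same node: 4 branches. Total: 2 + 4 = 6.

6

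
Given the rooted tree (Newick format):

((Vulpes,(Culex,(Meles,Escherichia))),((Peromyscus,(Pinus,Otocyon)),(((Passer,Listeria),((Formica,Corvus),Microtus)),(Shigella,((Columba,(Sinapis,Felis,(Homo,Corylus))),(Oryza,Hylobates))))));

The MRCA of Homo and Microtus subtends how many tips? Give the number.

The MRCA of Homo and Microtus is the node subtending (((Passer,Listeria),((Formica,Corvus),Microtus)),(Shigella,((Columba,(Sinapis,Felis,(Homo,Corylus))),(Oryza,Hylobates)))).
That clade contains 13 terminal taxa: Columba, Corvus, Corylus, Felis, Formica, Homo, Hylobates, Listeria, Microtus, Oryza, Passer, Shigella, Sinapis.

13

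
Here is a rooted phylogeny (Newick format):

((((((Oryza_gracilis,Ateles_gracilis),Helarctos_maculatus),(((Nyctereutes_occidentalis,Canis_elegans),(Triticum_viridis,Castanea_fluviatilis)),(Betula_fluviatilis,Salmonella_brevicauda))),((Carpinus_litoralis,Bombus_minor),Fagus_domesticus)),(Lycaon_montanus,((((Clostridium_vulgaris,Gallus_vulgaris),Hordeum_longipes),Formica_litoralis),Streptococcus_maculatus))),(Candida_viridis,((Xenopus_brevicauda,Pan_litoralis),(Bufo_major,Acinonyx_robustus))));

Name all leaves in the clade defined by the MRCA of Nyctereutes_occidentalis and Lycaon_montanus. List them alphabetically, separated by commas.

Ateles_gracilis, Betula_fluviatilis, Bombus_minor, Canis_elegans, Carpinus_litoralis, Castanea_fluviatilis, Clostridium_vulgaris, Fagus_domesticus, Formica_litoralis, Gallus_vulgaris, Helarctos_maculatus, Hordeum_longipes, Lycaon_montanus, Nyctereutes_occidentalis, Oryza_gracilis, Salmonella_brevicauda, Streptococcus_maculatus, Triticum_viridis

Tracing Nyctereutes_occidentalis: it sits inside (Nyctereutes_occidentalis,Canis_elegans).
Tracing Lycaon_montanus: it sits inside (Lycaon_montanus,((((Clostridium_vulgaris,Gallus_vulgaris),Hordeum_longipes),Formica_litoralis),Streptococcus_maculatus)).
The smallest clade enclosing both is (((((Oryza_gracilis,Ateles_gracilis),Helarctos_maculatus),(((Nyctereutes_occidentalis,Canis_elegans),(Triticum_viridis,Castanea_fluviatilis)),(Betula_fluviatilis,Salmonella_brevicauda))),((Carpinus_litoralis,Bombus_minor),Fagus_domesticus)),(Lycaon_montanus,((((Clostridium_vulgaris,Gallus_vulgaris),Hordeum_longipes),Formica_litoralis),Streptococcus_maculatus))); the answer is its 18 terminal taxa in alphabetical order.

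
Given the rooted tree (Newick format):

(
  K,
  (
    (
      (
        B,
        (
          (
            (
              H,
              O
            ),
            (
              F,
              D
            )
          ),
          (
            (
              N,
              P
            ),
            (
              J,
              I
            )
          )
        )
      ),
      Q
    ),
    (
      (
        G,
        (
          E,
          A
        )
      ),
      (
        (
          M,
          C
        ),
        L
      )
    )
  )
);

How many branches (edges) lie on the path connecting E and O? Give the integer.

10

The MRCA of E and O is the node subtending (((B,(((H,O),(F,D)),((N,P),(J,I)))),Q),((G,(E,A)),((M,C),L))).
From E up to that node: 4 branches. From O up to the same node: 6 branches. Total: 4 + 6 = 10.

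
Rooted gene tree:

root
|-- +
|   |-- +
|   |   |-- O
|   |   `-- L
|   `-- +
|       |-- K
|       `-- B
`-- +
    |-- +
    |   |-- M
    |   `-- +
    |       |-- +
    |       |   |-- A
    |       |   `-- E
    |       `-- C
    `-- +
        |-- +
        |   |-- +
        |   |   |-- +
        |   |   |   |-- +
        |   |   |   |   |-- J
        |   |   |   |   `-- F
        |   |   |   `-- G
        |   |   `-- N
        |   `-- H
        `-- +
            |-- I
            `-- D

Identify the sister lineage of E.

A

E attaches to the tree at the node subtending (A,E).
The other lineage descending from that same node — the sister group — is the single tip A.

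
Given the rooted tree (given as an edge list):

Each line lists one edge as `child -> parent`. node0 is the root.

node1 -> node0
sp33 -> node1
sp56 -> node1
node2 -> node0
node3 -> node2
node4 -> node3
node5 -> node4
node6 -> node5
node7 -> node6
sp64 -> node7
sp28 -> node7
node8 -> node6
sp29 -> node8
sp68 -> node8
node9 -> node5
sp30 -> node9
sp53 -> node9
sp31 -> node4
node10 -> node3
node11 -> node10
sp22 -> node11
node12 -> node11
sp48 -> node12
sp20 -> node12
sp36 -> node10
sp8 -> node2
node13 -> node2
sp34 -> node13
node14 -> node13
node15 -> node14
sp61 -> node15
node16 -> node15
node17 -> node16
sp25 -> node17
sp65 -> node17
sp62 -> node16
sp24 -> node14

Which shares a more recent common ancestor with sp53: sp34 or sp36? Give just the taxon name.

The MRCA of sp53 and sp36 subtends (((((sp64,sp28),(sp29,sp68)),(sp30,sp53)),sp31),((sp22,(sp48,sp20)),sp36)) (11 taxa).
The MRCA of sp53 and sp34 subtends ((((((sp64,sp28),(sp29,sp68)),(sp30,sp53)),sp31),((sp22,(sp48,sp20)),sp36)),sp8,(sp34,((sp61,((sp25,sp65),sp62)),sp24))) (18 taxa).
The first is nested inside the second, so sp53 shares a more recent common ancestor with sp36.

sp36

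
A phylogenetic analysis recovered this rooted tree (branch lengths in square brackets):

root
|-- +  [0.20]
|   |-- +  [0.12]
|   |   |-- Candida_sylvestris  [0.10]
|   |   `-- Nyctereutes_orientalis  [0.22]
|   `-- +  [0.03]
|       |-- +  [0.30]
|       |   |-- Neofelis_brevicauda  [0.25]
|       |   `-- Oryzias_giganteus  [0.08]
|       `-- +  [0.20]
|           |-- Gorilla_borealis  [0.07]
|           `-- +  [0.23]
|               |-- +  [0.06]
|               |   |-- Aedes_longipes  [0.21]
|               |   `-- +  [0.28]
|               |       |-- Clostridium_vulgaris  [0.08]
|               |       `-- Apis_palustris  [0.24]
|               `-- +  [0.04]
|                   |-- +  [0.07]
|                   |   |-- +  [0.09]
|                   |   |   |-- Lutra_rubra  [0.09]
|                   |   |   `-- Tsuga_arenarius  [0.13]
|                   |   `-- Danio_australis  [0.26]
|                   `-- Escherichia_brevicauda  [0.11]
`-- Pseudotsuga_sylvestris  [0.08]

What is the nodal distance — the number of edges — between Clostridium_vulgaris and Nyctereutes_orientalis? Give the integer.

8

The MRCA of Clostridium_vulgaris and Nyctereutes_orientalis is the node subtending ((Candida_sylvestris,Nyctereutes_orientalis),((Neofelis_brevicauda,Oryzias_giganteus),(Gorilla_borealis,((Aedes_longipes,(Clostridium_vulgaris,Apis_palustris)),(((Lutra_rubra,Tsuga_arenarius),Danio_australis),Escherichia_brevicauda))))).
From Clostridium_vulgaris up to that node: 6 branches. From Nyctereutes_orientalis up to the same node: 2 branches. Total: 6 + 2 = 8.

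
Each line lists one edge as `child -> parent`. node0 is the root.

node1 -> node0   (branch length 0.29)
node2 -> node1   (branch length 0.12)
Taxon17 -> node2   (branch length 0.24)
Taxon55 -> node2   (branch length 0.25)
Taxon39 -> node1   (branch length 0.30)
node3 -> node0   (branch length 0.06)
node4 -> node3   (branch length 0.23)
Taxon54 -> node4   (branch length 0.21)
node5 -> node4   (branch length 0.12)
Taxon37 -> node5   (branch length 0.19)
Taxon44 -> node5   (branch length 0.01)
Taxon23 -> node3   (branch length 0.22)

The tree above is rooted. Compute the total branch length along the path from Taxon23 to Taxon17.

0.93

The path runs Taxon23 → … → MRCA → … → Taxon17; the MRCA is the root of the tree.
Branch lengths along that path: 0.22 + 0.06 + 0.29 + 0.12 + 0.24 = 0.93.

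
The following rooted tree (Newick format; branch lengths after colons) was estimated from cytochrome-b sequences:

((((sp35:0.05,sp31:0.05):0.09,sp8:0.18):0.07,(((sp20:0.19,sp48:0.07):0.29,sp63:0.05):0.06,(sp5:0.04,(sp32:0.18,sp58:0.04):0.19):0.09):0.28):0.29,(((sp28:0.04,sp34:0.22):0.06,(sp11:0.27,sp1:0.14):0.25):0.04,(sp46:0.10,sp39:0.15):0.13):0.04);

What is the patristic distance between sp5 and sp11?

The path runs sp5 → … → MRCA → … → sp11; the MRCA is the root of the tree.
Branch lengths along that path: 0.04 + 0.09 + 0.28 + 0.29 + 0.04 + 0.04 + 0.25 + 0.27 = 1.30.

1.30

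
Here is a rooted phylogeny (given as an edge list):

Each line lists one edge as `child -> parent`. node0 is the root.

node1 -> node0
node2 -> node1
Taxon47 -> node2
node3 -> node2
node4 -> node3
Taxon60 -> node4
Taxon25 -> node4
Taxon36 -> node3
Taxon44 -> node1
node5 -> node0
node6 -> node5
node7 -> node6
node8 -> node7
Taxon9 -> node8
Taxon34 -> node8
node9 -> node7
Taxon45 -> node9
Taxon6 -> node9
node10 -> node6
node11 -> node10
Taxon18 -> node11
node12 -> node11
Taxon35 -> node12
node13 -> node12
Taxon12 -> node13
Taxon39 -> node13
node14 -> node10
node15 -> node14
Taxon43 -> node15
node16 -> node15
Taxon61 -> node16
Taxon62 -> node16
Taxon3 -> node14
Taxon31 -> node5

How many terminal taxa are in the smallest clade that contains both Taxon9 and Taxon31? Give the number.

13

The MRCA of Taxon9 and Taxon31 is the node subtending ((((Taxon9,Taxon34),(Taxon45,Taxon6)),((Taxon18,(Taxon35,(Taxon12,Taxon39))),((Taxon43,(Taxon61,Taxon62)),Taxon3))),Taxon31).
That clade contains 13 terminal taxa: Taxon12, Taxon18, Taxon3, Taxon31, Taxon34, Taxon35, Taxon39, Taxon43, Taxon45, Taxon6, Taxon61, Taxon62, Taxon9.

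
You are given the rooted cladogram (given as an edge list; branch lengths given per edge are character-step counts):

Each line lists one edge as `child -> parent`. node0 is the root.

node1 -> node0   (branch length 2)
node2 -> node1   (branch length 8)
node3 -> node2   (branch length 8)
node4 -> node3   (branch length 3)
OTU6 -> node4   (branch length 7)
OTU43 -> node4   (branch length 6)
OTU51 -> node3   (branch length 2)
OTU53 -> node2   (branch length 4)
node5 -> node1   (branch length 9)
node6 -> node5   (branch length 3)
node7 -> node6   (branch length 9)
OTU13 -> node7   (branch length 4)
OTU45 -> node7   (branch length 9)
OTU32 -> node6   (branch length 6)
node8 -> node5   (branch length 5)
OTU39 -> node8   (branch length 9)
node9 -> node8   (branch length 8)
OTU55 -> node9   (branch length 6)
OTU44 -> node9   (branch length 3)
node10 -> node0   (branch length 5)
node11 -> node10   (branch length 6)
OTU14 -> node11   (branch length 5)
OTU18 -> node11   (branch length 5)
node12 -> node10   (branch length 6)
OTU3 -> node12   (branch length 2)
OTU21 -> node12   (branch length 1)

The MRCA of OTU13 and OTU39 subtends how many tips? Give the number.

The MRCA of OTU13 and OTU39 is the node subtending (((OTU13,OTU45),OTU32),(OTU39,(OTU55,OTU44))).
That clade contains 6 terminal taxa: OTU13, OTU32, OTU39, OTU44, OTU45, OTU55.

6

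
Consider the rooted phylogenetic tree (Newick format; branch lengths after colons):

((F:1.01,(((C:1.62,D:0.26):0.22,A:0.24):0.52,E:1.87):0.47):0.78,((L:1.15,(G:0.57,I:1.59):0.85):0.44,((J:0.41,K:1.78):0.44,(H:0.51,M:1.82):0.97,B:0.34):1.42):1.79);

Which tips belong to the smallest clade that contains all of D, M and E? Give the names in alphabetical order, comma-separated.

Tracing D: it sits inside (C,D).
Tracing M: it sits inside (H,M).
Tracing E: it sits inside (((C,D),A),E).
The smallest clade enclosing all 3 is the whole tree (their MRCA is the root), so the answer is all 13 tips in alphabetical order.

A, B, C, D, E, F, G, H, I, J, K, L, M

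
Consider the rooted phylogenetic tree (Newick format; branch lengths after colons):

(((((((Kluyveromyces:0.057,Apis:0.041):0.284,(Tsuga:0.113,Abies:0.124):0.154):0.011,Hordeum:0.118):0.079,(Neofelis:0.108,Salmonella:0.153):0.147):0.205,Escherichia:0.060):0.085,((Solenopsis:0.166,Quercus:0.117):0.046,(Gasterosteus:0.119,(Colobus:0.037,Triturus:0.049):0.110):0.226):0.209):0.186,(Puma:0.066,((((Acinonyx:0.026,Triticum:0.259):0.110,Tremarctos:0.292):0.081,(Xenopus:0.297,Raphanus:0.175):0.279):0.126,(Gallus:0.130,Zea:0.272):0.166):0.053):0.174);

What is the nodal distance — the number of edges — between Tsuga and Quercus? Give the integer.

The MRCA of Tsuga and Quercus is the node subtending ((((((Kluyveromyces,Apis),(Tsuga,Abies)),Hordeum),(Neofelis,Salmonella)),Escherichia),((Solenopsis,Quercus),(Gasterosteus,(Colobus,Triturus)))).
From Tsuga up to that node: 6 branches. From Quercus up to the same node: 3 branches. Total: 6 + 3 = 9.

9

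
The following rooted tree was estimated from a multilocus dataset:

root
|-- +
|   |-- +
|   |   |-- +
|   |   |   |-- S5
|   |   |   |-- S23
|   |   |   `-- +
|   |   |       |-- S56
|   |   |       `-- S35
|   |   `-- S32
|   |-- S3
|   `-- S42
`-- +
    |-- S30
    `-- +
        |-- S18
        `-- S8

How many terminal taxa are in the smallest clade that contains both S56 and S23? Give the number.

The MRCA of S56 and S23 is the node subtending (S5,S23,(S56,S35)).
That clade contains 4 terminal taxa: S23, S35, S5, S56.

4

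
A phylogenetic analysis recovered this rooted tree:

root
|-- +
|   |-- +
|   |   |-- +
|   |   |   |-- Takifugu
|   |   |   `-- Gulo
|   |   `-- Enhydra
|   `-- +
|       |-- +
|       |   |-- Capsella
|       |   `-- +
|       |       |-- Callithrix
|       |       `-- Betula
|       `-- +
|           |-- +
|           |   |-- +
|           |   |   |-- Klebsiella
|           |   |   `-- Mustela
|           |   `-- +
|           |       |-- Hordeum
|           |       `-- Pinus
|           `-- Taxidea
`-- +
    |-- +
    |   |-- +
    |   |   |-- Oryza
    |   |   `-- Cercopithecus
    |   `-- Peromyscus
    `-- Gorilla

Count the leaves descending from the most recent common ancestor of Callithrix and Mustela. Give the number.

8

The MRCA of Callithrix and Mustela is the node subtending ((Capsella,(Callithrix,Betula)),(((Klebsiella,Mustela),(Hordeum,Pinus)),Taxidea)).
That clade contains 8 terminal taxa: Betula, Callithrix, Capsella, Hordeum, Klebsiella, Mustela, Pinus, Taxidea.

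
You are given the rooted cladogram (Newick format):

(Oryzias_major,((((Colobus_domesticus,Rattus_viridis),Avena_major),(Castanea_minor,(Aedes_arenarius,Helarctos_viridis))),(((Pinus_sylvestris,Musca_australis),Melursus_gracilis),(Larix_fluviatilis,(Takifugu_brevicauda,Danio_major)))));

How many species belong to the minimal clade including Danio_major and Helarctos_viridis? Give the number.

12

The MRCA of Danio_major and Helarctos_viridis is the node subtending ((((Colobus_domesticus,Rattus_viridis),Avena_major),(Castanea_minor,(Aedes_arenarius,Helarctos_viridis))),(((Pinus_sylvestris,Musca_australis),Melursus_gracilis),(Larix_fluviatilis,(Takifugu_brevicauda,Danio_major)))).
That clade contains 12 terminal taxa: Aedes_arenarius, Avena_major, Castanea_minor, Colobus_domesticus, Danio_major, Helarctos_viridis, Larix_fluviatilis, Melursus_gracilis, Musca_australis, Pinus_sylvestris, Rattus_viridis, Takifugu_brevicauda.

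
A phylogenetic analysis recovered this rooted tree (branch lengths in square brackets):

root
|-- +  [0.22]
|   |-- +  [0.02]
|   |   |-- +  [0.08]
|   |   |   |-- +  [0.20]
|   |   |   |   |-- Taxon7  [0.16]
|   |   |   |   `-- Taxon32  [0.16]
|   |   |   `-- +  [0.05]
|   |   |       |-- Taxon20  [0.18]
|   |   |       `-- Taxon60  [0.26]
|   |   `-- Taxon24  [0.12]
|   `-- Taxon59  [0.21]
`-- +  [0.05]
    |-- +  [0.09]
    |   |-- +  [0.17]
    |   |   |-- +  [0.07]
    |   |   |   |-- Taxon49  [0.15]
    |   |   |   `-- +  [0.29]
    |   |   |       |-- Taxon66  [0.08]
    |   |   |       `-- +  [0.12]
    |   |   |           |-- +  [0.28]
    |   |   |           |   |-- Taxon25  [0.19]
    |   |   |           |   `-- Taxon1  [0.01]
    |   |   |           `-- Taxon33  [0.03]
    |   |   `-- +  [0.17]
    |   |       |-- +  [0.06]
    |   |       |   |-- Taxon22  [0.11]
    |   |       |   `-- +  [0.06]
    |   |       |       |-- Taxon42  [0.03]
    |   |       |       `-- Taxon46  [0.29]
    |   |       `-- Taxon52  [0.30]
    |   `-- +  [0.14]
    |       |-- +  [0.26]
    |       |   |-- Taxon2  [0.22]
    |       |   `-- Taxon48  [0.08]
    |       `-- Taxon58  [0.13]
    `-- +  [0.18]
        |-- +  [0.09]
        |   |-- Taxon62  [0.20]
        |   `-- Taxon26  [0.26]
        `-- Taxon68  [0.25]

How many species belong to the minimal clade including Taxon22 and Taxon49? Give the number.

The MRCA of Taxon22 and Taxon49 is the node subtending ((Taxon49,(Taxon66,((Taxon25,Taxon1),Taxon33))),((Taxon22,(Taxon42,Taxon46)),Taxon52)).
That clade contains 9 terminal taxa: Taxon1, Taxon22, Taxon25, Taxon33, Taxon42, Taxon46, Taxon49, Taxon52, Taxon66.

9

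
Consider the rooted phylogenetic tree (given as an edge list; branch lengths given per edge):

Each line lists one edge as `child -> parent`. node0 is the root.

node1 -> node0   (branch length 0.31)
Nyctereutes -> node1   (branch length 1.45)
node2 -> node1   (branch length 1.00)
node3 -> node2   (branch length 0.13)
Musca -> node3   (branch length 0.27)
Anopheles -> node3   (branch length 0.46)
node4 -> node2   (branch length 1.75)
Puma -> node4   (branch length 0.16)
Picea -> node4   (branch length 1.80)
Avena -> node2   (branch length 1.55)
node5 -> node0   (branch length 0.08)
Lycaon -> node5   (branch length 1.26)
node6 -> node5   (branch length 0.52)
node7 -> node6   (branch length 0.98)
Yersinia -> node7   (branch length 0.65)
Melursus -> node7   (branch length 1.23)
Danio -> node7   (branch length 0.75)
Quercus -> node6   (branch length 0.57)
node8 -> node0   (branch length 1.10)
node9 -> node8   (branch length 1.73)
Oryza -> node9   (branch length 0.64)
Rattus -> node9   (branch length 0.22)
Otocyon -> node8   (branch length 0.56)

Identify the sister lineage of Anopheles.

Musca

Anopheles attaches to the tree at the node subtending (Musca,Anopheles).
The other lineage descending from that same node — the sister group — is the single tip Musca.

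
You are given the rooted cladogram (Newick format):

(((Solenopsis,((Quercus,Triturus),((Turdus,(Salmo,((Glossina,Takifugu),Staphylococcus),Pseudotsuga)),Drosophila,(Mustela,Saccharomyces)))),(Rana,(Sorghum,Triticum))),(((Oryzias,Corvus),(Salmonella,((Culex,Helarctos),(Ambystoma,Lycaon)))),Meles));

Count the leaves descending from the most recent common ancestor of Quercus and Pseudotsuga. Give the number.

The MRCA of Quercus and Pseudotsuga is the node subtending ((Quercus,Triturus),((Turdus,(Salmo,((Glossina,Takifugu),Staphylococcus),Pseudotsuga)),Drosophila,(Mustela,Saccharomyces))).
That clade contains 11 terminal taxa: Drosophila, Glossina, Mustela, Pseudotsuga, Quercus, Saccharomyces, Salmo, Staphylococcus, Takifugu, Triturus, Turdus.

11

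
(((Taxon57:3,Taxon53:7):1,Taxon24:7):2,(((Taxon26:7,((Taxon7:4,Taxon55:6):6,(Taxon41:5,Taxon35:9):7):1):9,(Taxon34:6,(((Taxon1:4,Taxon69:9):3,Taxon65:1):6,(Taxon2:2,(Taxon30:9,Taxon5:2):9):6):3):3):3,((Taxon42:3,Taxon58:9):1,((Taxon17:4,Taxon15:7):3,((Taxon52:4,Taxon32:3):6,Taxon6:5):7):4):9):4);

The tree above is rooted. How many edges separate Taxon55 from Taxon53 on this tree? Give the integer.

9

The MRCA of Taxon55 and Taxon53 is the root of the tree.
From Taxon55 up to that node: 6 branches. From Taxon53 up to the same node: 3 branches. Total: 6 + 3 = 9.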